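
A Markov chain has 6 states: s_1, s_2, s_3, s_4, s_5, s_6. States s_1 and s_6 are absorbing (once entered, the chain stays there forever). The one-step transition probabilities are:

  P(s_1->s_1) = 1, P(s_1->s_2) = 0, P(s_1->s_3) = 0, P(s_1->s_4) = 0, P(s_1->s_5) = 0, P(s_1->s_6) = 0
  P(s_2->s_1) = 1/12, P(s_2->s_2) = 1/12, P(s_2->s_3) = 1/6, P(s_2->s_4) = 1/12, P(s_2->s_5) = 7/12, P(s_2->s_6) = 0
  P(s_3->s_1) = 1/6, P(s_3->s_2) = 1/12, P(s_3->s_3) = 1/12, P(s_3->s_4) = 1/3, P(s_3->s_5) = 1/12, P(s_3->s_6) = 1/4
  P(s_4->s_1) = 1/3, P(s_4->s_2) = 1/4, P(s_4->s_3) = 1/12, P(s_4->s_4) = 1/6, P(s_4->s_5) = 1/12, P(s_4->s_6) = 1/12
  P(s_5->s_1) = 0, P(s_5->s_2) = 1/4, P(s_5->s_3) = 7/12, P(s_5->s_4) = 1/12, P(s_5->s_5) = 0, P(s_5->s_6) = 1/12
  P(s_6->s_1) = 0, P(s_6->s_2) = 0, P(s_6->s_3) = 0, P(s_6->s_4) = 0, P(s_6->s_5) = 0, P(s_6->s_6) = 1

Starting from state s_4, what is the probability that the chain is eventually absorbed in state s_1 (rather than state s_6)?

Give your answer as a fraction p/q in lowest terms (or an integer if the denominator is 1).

Answer: 2758/4097

Derivation:
Let a_i = P(absorbed in s_1 | start in state i).
Boundary conditions: a_s_1 = 1, a_s_6 = 0.
For each transient state i, a_i = sum_j P(i->j) * a_j:
  a_s_2 = 1/12*a_s_1 + 1/12*a_s_2 + 1/6*a_s_3 + 1/12*a_s_4 + 7/12*a_s_5 + 0*a_s_6
  a_s_3 = 1/6*a_s_1 + 1/12*a_s_2 + 1/12*a_s_3 + 1/3*a_s_4 + 1/12*a_s_5 + 1/4*a_s_6
  a_s_4 = 1/3*a_s_1 + 1/4*a_s_2 + 1/12*a_s_3 + 1/6*a_s_4 + 1/12*a_s_5 + 1/12*a_s_6
  a_s_5 = 0*a_s_1 + 1/4*a_s_2 + 7/12*a_s_3 + 1/12*a_s_4 + 0*a_s_5 + 1/12*a_s_6

Substituting a_s_1 = 1 and a_s_6 = 0, rearrange to (I - Q) a = r where r[i] = P(i -> s_1):
  [11/12, -1/6, -1/12, -7/12] . (a_s_2, a_s_3, a_s_4, a_s_5) = 1/12
  [-1/12, 11/12, -1/3, -1/12] . (a_s_2, a_s_3, a_s_4, a_s_5) = 1/6
  [-1/4, -1/12, 5/6, -1/12] . (a_s_2, a_s_3, a_s_4, a_s_5) = 1/3
  [-1/4, -7/12, -1/12, 1] . (a_s_2, a_s_3, a_s_4, a_s_5) = 0

Solving yields:
  a_s_2 = 2327/4097
  a_s_3 = 2147/4097
  a_s_4 = 2758/4097
  a_s_5 = 2064/4097

Starting state is s_4, so the absorption probability is a_s_4 = 2758/4097.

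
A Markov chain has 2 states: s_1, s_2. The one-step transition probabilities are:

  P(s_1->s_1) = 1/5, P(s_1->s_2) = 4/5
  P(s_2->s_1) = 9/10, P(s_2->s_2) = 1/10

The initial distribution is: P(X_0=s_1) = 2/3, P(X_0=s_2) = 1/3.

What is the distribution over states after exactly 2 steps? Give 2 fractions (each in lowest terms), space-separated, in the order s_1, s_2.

Answer: 179/300 121/300

Derivation:
Propagating the distribution step by step (d_{t+1} = d_t * P):
d_0 = (s_1=2/3, s_2=1/3)
  d_1[s_1] = 2/3*1/5 + 1/3*9/10 = 13/30
  d_1[s_2] = 2/3*4/5 + 1/3*1/10 = 17/30
d_1 = (s_1=13/30, s_2=17/30)
  d_2[s_1] = 13/30*1/5 + 17/30*9/10 = 179/300
  d_2[s_2] = 13/30*4/5 + 17/30*1/10 = 121/300
d_2 = (s_1=179/300, s_2=121/300)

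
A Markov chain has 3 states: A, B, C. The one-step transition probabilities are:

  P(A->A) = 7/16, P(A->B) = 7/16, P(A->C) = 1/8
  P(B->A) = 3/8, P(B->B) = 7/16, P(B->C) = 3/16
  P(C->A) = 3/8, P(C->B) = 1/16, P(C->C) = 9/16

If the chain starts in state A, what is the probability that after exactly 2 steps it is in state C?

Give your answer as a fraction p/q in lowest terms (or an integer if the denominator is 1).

Answer: 53/256

Derivation:
Computing P^2 by repeated multiplication:
P^1 =
  A: [7/16, 7/16, 1/8]
  B: [3/8, 7/16, 3/16]
  C: [3/8, 1/16, 9/16]
P^2 =
  A: [103/256, 25/64, 53/256]
  B: [51/128, 47/128, 15/64]
  C: [51/128, 29/128, 3/8]

(P^2)[A -> C] = 53/256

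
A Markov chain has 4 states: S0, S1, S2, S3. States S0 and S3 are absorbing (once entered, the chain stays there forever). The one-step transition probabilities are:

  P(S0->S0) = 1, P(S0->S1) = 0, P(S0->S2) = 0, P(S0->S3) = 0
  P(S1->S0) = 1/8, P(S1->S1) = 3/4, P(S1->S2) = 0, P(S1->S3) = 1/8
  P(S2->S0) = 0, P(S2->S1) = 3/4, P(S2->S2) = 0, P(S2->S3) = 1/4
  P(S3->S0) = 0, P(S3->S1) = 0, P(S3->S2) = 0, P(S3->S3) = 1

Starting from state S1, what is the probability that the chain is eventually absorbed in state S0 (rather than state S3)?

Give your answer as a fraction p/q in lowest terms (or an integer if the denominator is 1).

Answer: 1/2

Derivation:
Let a_i = P(absorbed in S0 | start in state i).
Boundary conditions: a_S0 = 1, a_S3 = 0.
For each transient state i, a_i = sum_j P(i->j) * a_j:
  a_S1 = 1/8*a_S0 + 3/4*a_S1 + 0*a_S2 + 1/8*a_S3
  a_S2 = 0*a_S0 + 3/4*a_S1 + 0*a_S2 + 1/4*a_S3

Substituting a_S0 = 1 and a_S3 = 0, rearrange to (I - Q) a = r where r[i] = P(i -> S0):
  [1/4, 0] . (a_S1, a_S2) = 1/8
  [-3/4, 1] . (a_S1, a_S2) = 0

Solving yields:
  a_S1 = 1/2
  a_S2 = 3/8

Starting state is S1, so the absorption probability is a_S1 = 1/2.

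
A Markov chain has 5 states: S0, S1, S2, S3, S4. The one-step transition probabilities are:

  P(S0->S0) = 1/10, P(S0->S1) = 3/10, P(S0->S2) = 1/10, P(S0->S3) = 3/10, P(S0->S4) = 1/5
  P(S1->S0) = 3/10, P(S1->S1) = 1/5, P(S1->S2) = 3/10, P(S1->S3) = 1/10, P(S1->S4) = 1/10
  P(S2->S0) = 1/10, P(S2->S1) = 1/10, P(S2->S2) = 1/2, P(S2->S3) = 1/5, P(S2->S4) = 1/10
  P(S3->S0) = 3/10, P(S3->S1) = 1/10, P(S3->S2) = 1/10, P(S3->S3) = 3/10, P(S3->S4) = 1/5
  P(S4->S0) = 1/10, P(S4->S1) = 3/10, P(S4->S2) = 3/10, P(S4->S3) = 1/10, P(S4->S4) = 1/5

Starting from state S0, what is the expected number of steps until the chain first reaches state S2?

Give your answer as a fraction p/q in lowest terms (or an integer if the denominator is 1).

Answer: 665/121

Derivation:
Let h_i = expected steps to first reach S2 from state i.
Boundary: h_S2 = 0.
First-step equations for the other states:
  h_S0 = 1 + 1/10*h_S0 + 3/10*h_S1 + 1/10*h_S2 + 3/10*h_S3 + 1/5*h_S4
  h_S1 = 1 + 3/10*h_S0 + 1/5*h_S1 + 3/10*h_S2 + 1/10*h_S3 + 1/10*h_S4
  h_S3 = 1 + 3/10*h_S0 + 1/10*h_S1 + 1/10*h_S2 + 3/10*h_S3 + 1/5*h_S4
  h_S4 = 1 + 1/10*h_S0 + 3/10*h_S1 + 3/10*h_S2 + 1/10*h_S3 + 1/5*h_S4

Substituting h_S2 = 0 and rearranging gives the linear system (I - Q) h = 1:
  [9/10, -3/10, -3/10, -1/5] . (h_S0, h_S1, h_S3, h_S4) = 1
  [-3/10, 4/5, -1/10, -1/10] . (h_S0, h_S1, h_S3, h_S4) = 1
  [-3/10, -1/10, 7/10, -1/5] . (h_S0, h_S1, h_S3, h_S4) = 1
  [-1/10, -3/10, -1/10, 4/5] . (h_S0, h_S1, h_S3, h_S4) = 1

Solving yields:
  h_S0 = 665/121
  h_S1 = 1105/242
  h_S3 = 125/22
  h_S4 = 1055/242

Starting state is S0, so the expected hitting time is h_S0 = 665/121.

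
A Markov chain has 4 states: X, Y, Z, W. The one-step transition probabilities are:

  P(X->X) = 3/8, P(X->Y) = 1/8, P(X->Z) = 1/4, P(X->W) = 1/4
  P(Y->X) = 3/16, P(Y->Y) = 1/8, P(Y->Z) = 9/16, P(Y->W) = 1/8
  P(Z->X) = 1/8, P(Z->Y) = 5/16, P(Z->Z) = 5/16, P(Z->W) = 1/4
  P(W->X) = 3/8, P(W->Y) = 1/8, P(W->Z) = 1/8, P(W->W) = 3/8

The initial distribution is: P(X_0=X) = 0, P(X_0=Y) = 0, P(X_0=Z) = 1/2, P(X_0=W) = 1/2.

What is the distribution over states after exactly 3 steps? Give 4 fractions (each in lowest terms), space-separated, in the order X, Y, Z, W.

Answer: 2217/8192 737/4096 2355/8192 1073/4096

Derivation:
Propagating the distribution step by step (d_{t+1} = d_t * P):
d_0 = (X=0, Y=0, Z=1/2, W=1/2)
  d_1[X] = 0*3/8 + 0*3/16 + 1/2*1/8 + 1/2*3/8 = 1/4
  d_1[Y] = 0*1/8 + 0*1/8 + 1/2*5/16 + 1/2*1/8 = 7/32
  d_1[Z] = 0*1/4 + 0*9/16 + 1/2*5/16 + 1/2*1/8 = 7/32
  d_1[W] = 0*1/4 + 0*1/8 + 1/2*1/4 + 1/2*3/8 = 5/16
d_1 = (X=1/4, Y=7/32, Z=7/32, W=5/16)
  d_2[X] = 1/4*3/8 + 7/32*3/16 + 7/32*1/8 + 5/16*3/8 = 143/512
  d_2[Y] = 1/4*1/8 + 7/32*1/8 + 7/32*5/16 + 5/16*1/8 = 85/512
  d_2[Z] = 1/4*1/4 + 7/32*9/16 + 7/32*5/16 + 5/16*1/8 = 75/256
  d_2[W] = 1/4*1/4 + 7/32*1/8 + 7/32*1/4 + 5/16*3/8 = 67/256
d_2 = (X=143/512, Y=85/512, Z=75/256, W=67/256)
  d_3[X] = 143/512*3/8 + 85/512*3/16 + 75/256*1/8 + 67/256*3/8 = 2217/8192
  d_3[Y] = 143/512*1/8 + 85/512*1/8 + 75/256*5/16 + 67/256*1/8 = 737/4096
  d_3[Z] = 143/512*1/4 + 85/512*9/16 + 75/256*5/16 + 67/256*1/8 = 2355/8192
  d_3[W] = 143/512*1/4 + 85/512*1/8 + 75/256*1/4 + 67/256*3/8 = 1073/4096
d_3 = (X=2217/8192, Y=737/4096, Z=2355/8192, W=1073/4096)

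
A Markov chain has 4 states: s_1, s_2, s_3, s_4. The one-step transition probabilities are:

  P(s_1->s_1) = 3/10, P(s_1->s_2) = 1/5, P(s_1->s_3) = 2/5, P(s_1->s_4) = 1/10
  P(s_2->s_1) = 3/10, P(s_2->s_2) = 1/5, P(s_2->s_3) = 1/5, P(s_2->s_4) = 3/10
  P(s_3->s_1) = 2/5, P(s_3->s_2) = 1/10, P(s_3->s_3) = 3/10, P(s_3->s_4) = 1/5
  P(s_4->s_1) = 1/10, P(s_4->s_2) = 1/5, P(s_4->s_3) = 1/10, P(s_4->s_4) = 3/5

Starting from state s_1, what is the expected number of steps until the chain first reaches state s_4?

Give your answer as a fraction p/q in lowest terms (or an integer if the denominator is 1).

Let h_i = expected steps to first reach s_4 from state i.
Boundary: h_s_4 = 0.
First-step equations for the other states:
  h_s_1 = 1 + 3/10*h_s_1 + 1/5*h_s_2 + 2/5*h_s_3 + 1/10*h_s_4
  h_s_2 = 1 + 3/10*h_s_1 + 1/5*h_s_2 + 1/5*h_s_3 + 3/10*h_s_4
  h_s_3 = 1 + 2/5*h_s_1 + 1/10*h_s_2 + 3/10*h_s_3 + 1/5*h_s_4

Substituting h_s_4 = 0 and rearranging gives the linear system (I - Q) h = 1:
  [7/10, -1/5, -2/5] . (h_s_1, h_s_2, h_s_3) = 1
  [-3/10, 4/5, -1/5] . (h_s_1, h_s_2, h_s_3) = 1
  [-2/5, -1/10, 7/10] . (h_s_1, h_s_2, h_s_3) = 1

Solving yields:
  h_s_1 = 6
  h_s_2 = 44/9
  h_s_3 = 50/9

Starting state is s_1, so the expected hitting time is h_s_1 = 6.

Answer: 6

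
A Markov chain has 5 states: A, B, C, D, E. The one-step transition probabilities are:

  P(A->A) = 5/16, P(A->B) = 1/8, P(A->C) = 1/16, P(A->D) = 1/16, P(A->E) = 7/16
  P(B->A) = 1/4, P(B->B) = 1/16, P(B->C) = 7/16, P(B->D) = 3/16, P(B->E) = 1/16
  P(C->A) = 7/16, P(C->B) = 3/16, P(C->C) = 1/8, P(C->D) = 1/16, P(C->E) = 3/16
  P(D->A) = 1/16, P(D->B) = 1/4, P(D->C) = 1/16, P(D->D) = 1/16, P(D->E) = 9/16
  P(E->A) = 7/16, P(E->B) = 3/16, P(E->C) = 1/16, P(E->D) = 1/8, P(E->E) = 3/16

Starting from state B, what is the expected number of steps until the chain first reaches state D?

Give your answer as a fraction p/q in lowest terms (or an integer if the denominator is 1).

Let h_i = expected steps to first reach D from state i.
Boundary: h_D = 0.
First-step equations for the other states:
  h_A = 1 + 5/16*h_A + 1/8*h_B + 1/16*h_C + 1/16*h_D + 7/16*h_E
  h_B = 1 + 1/4*h_A + 1/16*h_B + 7/16*h_C + 3/16*h_D + 1/16*h_E
  h_C = 1 + 7/16*h_A + 3/16*h_B + 1/8*h_C + 1/16*h_D + 3/16*h_E
  h_E = 1 + 7/16*h_A + 3/16*h_B + 1/16*h_C + 1/8*h_D + 3/16*h_E

Substituting h_D = 0 and rearranging gives the linear system (I - Q) h = 1:
  [11/16, -1/8, -1/16, -7/16] . (h_A, h_B, h_C, h_E) = 1
  [-1/4, 15/16, -7/16, -1/16] . (h_A, h_B, h_C, h_E) = 1
  [-7/16, -3/16, 7/8, -3/16] . (h_A, h_B, h_C, h_E) = 1
  [-7/16, -3/16, -1/16, 13/16] . (h_A, h_B, h_C, h_E) = 1

Solving yields:
  h_A = 27168/2659
  h_B = 24576/2659
  h_C = 27392/2659
  h_E = 25680/2659

Starting state is B, so the expected hitting time is h_B = 24576/2659.

Answer: 24576/2659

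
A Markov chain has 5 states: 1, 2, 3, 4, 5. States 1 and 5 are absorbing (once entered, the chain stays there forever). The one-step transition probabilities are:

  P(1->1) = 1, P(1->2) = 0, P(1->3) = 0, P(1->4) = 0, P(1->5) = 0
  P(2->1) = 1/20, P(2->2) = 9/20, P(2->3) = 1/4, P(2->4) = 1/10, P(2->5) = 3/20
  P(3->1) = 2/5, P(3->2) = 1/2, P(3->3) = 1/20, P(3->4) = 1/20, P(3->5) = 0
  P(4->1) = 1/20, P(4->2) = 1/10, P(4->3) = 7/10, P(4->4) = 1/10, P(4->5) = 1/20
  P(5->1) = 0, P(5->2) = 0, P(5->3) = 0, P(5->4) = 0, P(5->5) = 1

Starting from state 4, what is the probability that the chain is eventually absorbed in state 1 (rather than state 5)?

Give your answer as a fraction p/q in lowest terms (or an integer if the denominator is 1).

Answer: 1649/2342

Derivation:
Let a_i = P(absorbed in 1 | start in state i).
Boundary conditions: a_1 = 1, a_5 = 0.
For each transient state i, a_i = sum_j P(i->j) * a_j:
  a_2 = 1/20*a_1 + 9/20*a_2 + 1/4*a_3 + 1/10*a_4 + 3/20*a_5
  a_3 = 2/5*a_1 + 1/2*a_2 + 1/20*a_3 + 1/20*a_4 + 0*a_5
  a_4 = 1/20*a_1 + 1/10*a_2 + 7/10*a_3 + 1/10*a_4 + 1/20*a_5

Substituting a_1 = 1 and a_5 = 0, rearrange to (I - Q) a = r where r[i] = P(i -> 1):
  [11/20, -1/4, -1/10] . (a_2, a_3, a_4) = 1/20
  [-1/2, 19/20, -1/20] . (a_2, a_3, a_4) = 2/5
  [-1/10, -7/10, 9/10] . (a_2, a_3, a_4) = 1/20

Solving yields:
  a_2 = 1315/2342
  a_3 = 1765/2342
  a_4 = 1649/2342

Starting state is 4, so the absorption probability is a_4 = 1649/2342.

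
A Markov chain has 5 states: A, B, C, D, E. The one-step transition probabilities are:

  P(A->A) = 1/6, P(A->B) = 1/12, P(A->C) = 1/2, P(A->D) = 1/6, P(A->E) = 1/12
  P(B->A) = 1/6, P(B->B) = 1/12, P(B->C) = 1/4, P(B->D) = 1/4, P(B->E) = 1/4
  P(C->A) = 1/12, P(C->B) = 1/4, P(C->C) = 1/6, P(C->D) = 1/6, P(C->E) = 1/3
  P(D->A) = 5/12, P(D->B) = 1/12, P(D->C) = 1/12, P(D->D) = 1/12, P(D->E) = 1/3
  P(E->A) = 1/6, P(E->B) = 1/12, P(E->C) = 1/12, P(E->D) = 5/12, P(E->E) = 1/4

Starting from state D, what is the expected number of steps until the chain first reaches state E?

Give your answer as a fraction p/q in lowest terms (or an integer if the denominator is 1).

Answer: 1314/343

Derivation:
Let h_i = expected steps to first reach E from state i.
Boundary: h_E = 0.
First-step equations for the other states:
  h_A = 1 + 1/6*h_A + 1/12*h_B + 1/2*h_C + 1/6*h_D + 1/12*h_E
  h_B = 1 + 1/6*h_A + 1/12*h_B + 1/4*h_C + 1/4*h_D + 1/4*h_E
  h_C = 1 + 1/12*h_A + 1/4*h_B + 1/6*h_C + 1/6*h_D + 1/3*h_E
  h_D = 1 + 5/12*h_A + 1/12*h_B + 1/12*h_C + 1/12*h_D + 1/3*h_E

Substituting h_E = 0 and rearranging gives the linear system (I - Q) h = 1:
  [5/6, -1/12, -1/2, -1/6] . (h_A, h_B, h_C, h_D) = 1
  [-1/6, 11/12, -1/4, -1/4] . (h_A, h_B, h_C, h_D) = 1
  [-1/12, -1/4, 5/6, -1/6] . (h_A, h_B, h_C, h_D) = 1
  [-5/12, -1/12, -1/12, 11/12] . (h_A, h_B, h_C, h_D) = 1

Solving yields:
  h_A = 7752/1715
  h_B = 6756/1715
  h_C = 18/5
  h_D = 1314/343

Starting state is D, so the expected hitting time is h_D = 1314/343.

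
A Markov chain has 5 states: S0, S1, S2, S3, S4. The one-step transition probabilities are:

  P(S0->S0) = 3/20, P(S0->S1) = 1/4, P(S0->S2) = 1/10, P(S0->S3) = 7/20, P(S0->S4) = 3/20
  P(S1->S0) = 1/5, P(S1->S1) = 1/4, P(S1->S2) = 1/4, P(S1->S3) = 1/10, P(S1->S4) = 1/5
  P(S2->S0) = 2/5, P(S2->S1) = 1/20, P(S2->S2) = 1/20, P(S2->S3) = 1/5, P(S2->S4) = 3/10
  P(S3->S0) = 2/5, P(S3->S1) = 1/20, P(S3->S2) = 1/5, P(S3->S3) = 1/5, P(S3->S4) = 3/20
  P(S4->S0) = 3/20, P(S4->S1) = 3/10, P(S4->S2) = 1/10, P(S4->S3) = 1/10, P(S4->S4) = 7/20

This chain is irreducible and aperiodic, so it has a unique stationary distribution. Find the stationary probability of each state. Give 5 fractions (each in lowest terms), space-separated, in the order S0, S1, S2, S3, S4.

Answer: 18553/76127 29553/152254 21543/152254 14809/76127 17217/76127

Derivation:
The stationary distribution satisfies pi = pi * P, i.e.:
  pi_S0 = 3/20*pi_S0 + 1/5*pi_S1 + 2/5*pi_S2 + 2/5*pi_S3 + 3/20*pi_S4
  pi_S1 = 1/4*pi_S0 + 1/4*pi_S1 + 1/20*pi_S2 + 1/20*pi_S3 + 3/10*pi_S4
  pi_S2 = 1/10*pi_S0 + 1/4*pi_S1 + 1/20*pi_S2 + 1/5*pi_S3 + 1/10*pi_S4
  pi_S3 = 7/20*pi_S0 + 1/10*pi_S1 + 1/5*pi_S2 + 1/5*pi_S3 + 1/10*pi_S4
  pi_S4 = 3/20*pi_S0 + 1/5*pi_S1 + 3/10*pi_S2 + 3/20*pi_S3 + 7/20*pi_S4
with normalization: pi_S0 + pi_S1 + pi_S2 + pi_S3 + pi_S4 = 1.

Using the first 4 balance equations plus normalization, the linear system A*pi = b is:
  [-17/20, 1/5, 2/5, 2/5, 3/20] . pi = 0
  [1/4, -3/4, 1/20, 1/20, 3/10] . pi = 0
  [1/10, 1/4, -19/20, 1/5, 1/10] . pi = 0
  [7/20, 1/10, 1/5, -4/5, 1/10] . pi = 0
  [1, 1, 1, 1, 1] . pi = 1

Solving yields:
  pi_S0 = 18553/76127
  pi_S1 = 29553/152254
  pi_S2 = 21543/152254
  pi_S3 = 14809/76127
  pi_S4 = 17217/76127

Verification (pi * P):
  18553/76127*3/20 + 29553/152254*1/5 + 21543/152254*2/5 + 14809/76127*2/5 + 17217/76127*3/20 = 18553/76127 = pi_S0  (ok)
  18553/76127*1/4 + 29553/152254*1/4 + 21543/152254*1/20 + 14809/76127*1/20 + 17217/76127*3/10 = 29553/152254 = pi_S1  (ok)
  18553/76127*1/10 + 29553/152254*1/4 + 21543/152254*1/20 + 14809/76127*1/5 + 17217/76127*1/10 = 21543/152254 = pi_S2  (ok)
  18553/76127*7/20 + 29553/152254*1/10 + 21543/152254*1/5 + 14809/76127*1/5 + 17217/76127*1/10 = 14809/76127 = pi_S3  (ok)
  18553/76127*3/20 + 29553/152254*1/5 + 21543/152254*3/10 + 14809/76127*3/20 + 17217/76127*7/20 = 17217/76127 = pi_S4  (ok)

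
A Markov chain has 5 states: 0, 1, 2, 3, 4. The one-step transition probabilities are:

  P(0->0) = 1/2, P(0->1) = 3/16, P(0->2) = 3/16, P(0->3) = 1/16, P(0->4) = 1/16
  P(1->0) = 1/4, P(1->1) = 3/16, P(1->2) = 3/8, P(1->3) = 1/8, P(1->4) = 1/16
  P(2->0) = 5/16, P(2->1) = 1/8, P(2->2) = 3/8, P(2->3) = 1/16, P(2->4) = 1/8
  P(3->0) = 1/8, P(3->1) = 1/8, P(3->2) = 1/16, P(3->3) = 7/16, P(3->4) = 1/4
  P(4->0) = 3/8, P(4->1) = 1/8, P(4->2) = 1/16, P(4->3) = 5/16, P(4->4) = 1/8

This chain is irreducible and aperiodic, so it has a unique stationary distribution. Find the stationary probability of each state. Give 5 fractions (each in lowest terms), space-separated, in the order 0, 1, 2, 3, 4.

The stationary distribution satisfies pi = pi * P, i.e.:
  pi_0 = 1/2*pi_0 + 1/4*pi_1 + 5/16*pi_2 + 1/8*pi_3 + 3/8*pi_4
  pi_1 = 3/16*pi_0 + 3/16*pi_1 + 1/8*pi_2 + 1/8*pi_3 + 1/8*pi_4
  pi_2 = 3/16*pi_0 + 3/8*pi_1 + 3/8*pi_2 + 1/16*pi_3 + 1/16*pi_4
  pi_3 = 1/16*pi_0 + 1/8*pi_1 + 1/16*pi_2 + 7/16*pi_3 + 5/16*pi_4
  pi_4 = 1/16*pi_0 + 1/16*pi_1 + 1/8*pi_2 + 1/4*pi_3 + 1/8*pi_4
with normalization: pi_0 + pi_1 + pi_2 + pi_3 + pi_4 = 1.

Using the first 4 balance equations plus normalization, the linear system A*pi = b is:
  [-1/2, 1/4, 5/16, 1/8, 3/8] . pi = 0
  [3/16, -13/16, 1/8, 1/8, 1/8] . pi = 0
  [3/16, 3/8, -5/8, 1/16, 1/16] . pi = 0
  [1/16, 1/8, 1/16, -9/16, 5/16] . pi = 0
  [1, 1, 1, 1, 1] . pi = 1

Solving yields:
  pi_0 = 5129/14903
  pi_1 = 2329/14903
  pi_2 = 478/2129
  pi_3 = 2402/14903
  pi_4 = 1697/14903

Verification (pi * P):
  5129/14903*1/2 + 2329/14903*1/4 + 478/2129*5/16 + 2402/14903*1/8 + 1697/14903*3/8 = 5129/14903 = pi_0  (ok)
  5129/14903*3/16 + 2329/14903*3/16 + 478/2129*1/8 + 2402/14903*1/8 + 1697/14903*1/8 = 2329/14903 = pi_1  (ok)
  5129/14903*3/16 + 2329/14903*3/8 + 478/2129*3/8 + 2402/14903*1/16 + 1697/14903*1/16 = 478/2129 = pi_2  (ok)
  5129/14903*1/16 + 2329/14903*1/8 + 478/2129*1/16 + 2402/14903*7/16 + 1697/14903*5/16 = 2402/14903 = pi_3  (ok)
  5129/14903*1/16 + 2329/14903*1/16 + 478/2129*1/8 + 2402/14903*1/4 + 1697/14903*1/8 = 1697/14903 = pi_4  (ok)

Answer: 5129/14903 2329/14903 478/2129 2402/14903 1697/14903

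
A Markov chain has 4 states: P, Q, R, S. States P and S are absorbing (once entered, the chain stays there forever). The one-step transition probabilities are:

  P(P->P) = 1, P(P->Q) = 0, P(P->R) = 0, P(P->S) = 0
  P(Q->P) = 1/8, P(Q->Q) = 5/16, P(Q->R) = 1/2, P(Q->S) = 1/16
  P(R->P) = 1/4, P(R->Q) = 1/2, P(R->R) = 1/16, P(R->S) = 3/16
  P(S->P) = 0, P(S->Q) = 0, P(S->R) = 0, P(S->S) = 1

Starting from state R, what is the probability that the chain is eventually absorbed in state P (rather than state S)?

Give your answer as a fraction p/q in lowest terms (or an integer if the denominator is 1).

Let a_i = P(absorbed in P | start in state i).
Boundary conditions: a_P = 1, a_S = 0.
For each transient state i, a_i = sum_j P(i->j) * a_j:
  a_Q = 1/8*a_P + 5/16*a_Q + 1/2*a_R + 1/16*a_S
  a_R = 1/4*a_P + 1/2*a_Q + 1/16*a_R + 3/16*a_S

Substituting a_P = 1 and a_S = 0, rearrange to (I - Q) a = r where r[i] = P(i -> P):
  [11/16, -1/2] . (a_Q, a_R) = 1/8
  [-1/2, 15/16] . (a_Q, a_R) = 1/4

Solving yields:
  a_Q = 62/101
  a_R = 60/101

Starting state is R, so the absorption probability is a_R = 60/101.

Answer: 60/101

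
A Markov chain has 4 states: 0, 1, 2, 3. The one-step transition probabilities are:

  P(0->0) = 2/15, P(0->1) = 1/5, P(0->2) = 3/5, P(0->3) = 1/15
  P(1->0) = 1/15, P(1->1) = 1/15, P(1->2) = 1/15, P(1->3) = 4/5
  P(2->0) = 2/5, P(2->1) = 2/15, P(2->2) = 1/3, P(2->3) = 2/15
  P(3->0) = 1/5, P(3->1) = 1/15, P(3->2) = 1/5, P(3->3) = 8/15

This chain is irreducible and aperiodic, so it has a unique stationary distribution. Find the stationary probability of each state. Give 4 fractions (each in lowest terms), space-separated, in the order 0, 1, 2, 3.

The stationary distribution satisfies pi = pi * P, i.e.:
  pi_0 = 2/15*pi_0 + 1/15*pi_1 + 2/5*pi_2 + 1/5*pi_3
  pi_1 = 1/5*pi_0 + 1/15*pi_1 + 2/15*pi_2 + 1/15*pi_3
  pi_2 = 3/5*pi_0 + 1/15*pi_1 + 1/3*pi_2 + 1/5*pi_3
  pi_3 = 1/15*pi_0 + 4/5*pi_1 + 2/15*pi_2 + 8/15*pi_3
with normalization: pi_0 + pi_1 + pi_2 + pi_3 = 1.

Using the first 3 balance equations plus normalization, the linear system A*pi = b is:
  [-13/15, 1/15, 2/5, 1/5] . pi = 0
  [1/5, -14/15, 2/15, 1/15] . pi = 0
  [3/5, 1/15, -2/3, 1/5] . pi = 0
  [1, 1, 1, 1] . pi = 1

Solving yields:
  pi_0 = 344/1479
  pi_1 = 176/1479
  pi_2 = 473/1479
  pi_3 = 162/493

Verification (pi * P):
  344/1479*2/15 + 176/1479*1/15 + 473/1479*2/5 + 162/493*1/5 = 344/1479 = pi_0  (ok)
  344/1479*1/5 + 176/1479*1/15 + 473/1479*2/15 + 162/493*1/15 = 176/1479 = pi_1  (ok)
  344/1479*3/5 + 176/1479*1/15 + 473/1479*1/3 + 162/493*1/5 = 473/1479 = pi_2  (ok)
  344/1479*1/15 + 176/1479*4/5 + 473/1479*2/15 + 162/493*8/15 = 162/493 = pi_3  (ok)

Answer: 344/1479 176/1479 473/1479 162/493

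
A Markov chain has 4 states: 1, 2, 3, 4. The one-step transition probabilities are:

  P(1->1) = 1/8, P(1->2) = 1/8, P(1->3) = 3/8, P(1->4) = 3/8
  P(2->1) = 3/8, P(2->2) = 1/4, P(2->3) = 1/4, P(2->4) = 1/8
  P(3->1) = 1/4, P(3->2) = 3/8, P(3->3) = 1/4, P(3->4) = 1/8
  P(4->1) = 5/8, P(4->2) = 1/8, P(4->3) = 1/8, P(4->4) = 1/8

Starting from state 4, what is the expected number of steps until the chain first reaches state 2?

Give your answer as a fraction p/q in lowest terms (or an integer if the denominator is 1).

Answer: 360/67

Derivation:
Let h_i = expected steps to first reach 2 from state i.
Boundary: h_2 = 0.
First-step equations for the other states:
  h_1 = 1 + 1/8*h_1 + 1/8*h_2 + 3/8*h_3 + 3/8*h_4
  h_3 = 1 + 1/4*h_1 + 3/8*h_2 + 1/4*h_3 + 1/8*h_4
  h_4 = 1 + 5/8*h_1 + 1/8*h_2 + 1/8*h_3 + 1/8*h_4

Substituting h_2 = 0 and rearranging gives the linear system (I - Q) h = 1:
  [7/8, -3/8, -3/8] . (h_1, h_3, h_4) = 1
  [-1/4, 3/4, -1/8] . (h_1, h_3, h_4) = 1
  [-5/8, -1/8, 7/8] . (h_1, h_3, h_4) = 1

Solving yields:
  h_1 = 344/67
  h_3 = 264/67
  h_4 = 360/67

Starting state is 4, so the expected hitting time is h_4 = 360/67.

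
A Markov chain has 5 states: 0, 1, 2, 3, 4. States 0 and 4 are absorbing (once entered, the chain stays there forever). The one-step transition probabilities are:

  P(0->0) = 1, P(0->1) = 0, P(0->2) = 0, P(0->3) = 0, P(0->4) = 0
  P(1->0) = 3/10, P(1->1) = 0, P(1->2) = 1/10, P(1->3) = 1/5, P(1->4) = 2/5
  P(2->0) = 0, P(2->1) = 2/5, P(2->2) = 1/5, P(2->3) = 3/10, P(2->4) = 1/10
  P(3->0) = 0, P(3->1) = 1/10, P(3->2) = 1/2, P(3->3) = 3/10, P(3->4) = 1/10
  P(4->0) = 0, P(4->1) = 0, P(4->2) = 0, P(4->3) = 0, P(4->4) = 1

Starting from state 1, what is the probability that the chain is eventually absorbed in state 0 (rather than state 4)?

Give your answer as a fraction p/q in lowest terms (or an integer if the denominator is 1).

Let a_i = P(absorbed in 0 | start in state i).
Boundary conditions: a_0 = 1, a_4 = 0.
For each transient state i, a_i = sum_j P(i->j) * a_j:
  a_1 = 3/10*a_0 + 0*a_1 + 1/10*a_2 + 1/5*a_3 + 2/5*a_4
  a_2 = 0*a_0 + 2/5*a_1 + 1/5*a_2 + 3/10*a_3 + 1/10*a_4
  a_3 = 0*a_0 + 1/10*a_1 + 1/2*a_2 + 3/10*a_3 + 1/10*a_4

Substituting a_0 = 1 and a_4 = 0, rearrange to (I - Q) a = r where r[i] = P(i -> 0):
  [1, -1/10, -1/5] . (a_1, a_2, a_3) = 3/10
  [-2/5, 4/5, -3/10] . (a_1, a_2, a_3) = 0
  [-1/10, -1/2, 7/10] . (a_1, a_2, a_3) = 0

Solving yields:
  a_1 = 123/323
  a_2 = 93/323
  a_3 = 84/323

Starting state is 1, so the absorption probability is a_1 = 123/323.

Answer: 123/323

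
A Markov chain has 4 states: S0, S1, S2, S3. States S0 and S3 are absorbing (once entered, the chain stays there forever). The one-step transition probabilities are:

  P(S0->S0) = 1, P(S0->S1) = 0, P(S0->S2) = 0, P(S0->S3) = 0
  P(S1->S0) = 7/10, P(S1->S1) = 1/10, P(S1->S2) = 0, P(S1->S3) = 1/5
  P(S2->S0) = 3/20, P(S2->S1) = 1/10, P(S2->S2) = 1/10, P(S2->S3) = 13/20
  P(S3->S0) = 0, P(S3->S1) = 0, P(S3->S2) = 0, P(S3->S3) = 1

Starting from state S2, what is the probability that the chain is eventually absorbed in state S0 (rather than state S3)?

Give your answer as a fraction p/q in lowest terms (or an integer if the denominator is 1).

Let a_i = P(absorbed in S0 | start in state i).
Boundary conditions: a_S0 = 1, a_S3 = 0.
For each transient state i, a_i = sum_j P(i->j) * a_j:
  a_S1 = 7/10*a_S0 + 1/10*a_S1 + 0*a_S2 + 1/5*a_S3
  a_S2 = 3/20*a_S0 + 1/10*a_S1 + 1/10*a_S2 + 13/20*a_S3

Substituting a_S0 = 1 and a_S3 = 0, rearrange to (I - Q) a = r where r[i] = P(i -> S0):
  [9/10, 0] . (a_S1, a_S2) = 7/10
  [-1/10, 9/10] . (a_S1, a_S2) = 3/20

Solving yields:
  a_S1 = 7/9
  a_S2 = 41/162

Starting state is S2, so the absorption probability is a_S2 = 41/162.

Answer: 41/162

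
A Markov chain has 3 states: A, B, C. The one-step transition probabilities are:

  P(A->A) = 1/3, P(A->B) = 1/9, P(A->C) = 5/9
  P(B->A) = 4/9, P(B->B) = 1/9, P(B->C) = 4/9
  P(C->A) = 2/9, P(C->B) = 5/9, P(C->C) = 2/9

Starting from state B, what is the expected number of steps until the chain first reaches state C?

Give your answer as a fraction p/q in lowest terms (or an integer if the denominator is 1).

Let h_i = expected steps to first reach C from state i.
Boundary: h_C = 0.
First-step equations for the other states:
  h_A = 1 + 1/3*h_A + 1/9*h_B + 5/9*h_C
  h_B = 1 + 4/9*h_A + 1/9*h_B + 4/9*h_C

Substituting h_C = 0 and rearranging gives the linear system (I - Q) h = 1:
  [2/3, -1/9] . (h_A, h_B) = 1
  [-4/9, 8/9] . (h_A, h_B) = 1

Solving yields:
  h_A = 81/44
  h_B = 45/22

Starting state is B, so the expected hitting time is h_B = 45/22.

Answer: 45/22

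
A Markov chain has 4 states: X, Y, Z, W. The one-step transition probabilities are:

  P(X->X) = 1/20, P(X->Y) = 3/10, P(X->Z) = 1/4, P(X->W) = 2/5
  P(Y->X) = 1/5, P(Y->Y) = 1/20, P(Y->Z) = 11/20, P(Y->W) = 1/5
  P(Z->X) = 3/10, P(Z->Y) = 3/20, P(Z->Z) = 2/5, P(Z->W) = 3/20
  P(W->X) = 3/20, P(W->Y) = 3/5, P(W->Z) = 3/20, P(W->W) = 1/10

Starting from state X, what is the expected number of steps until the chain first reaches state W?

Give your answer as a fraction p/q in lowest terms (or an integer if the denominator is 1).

Let h_i = expected steps to first reach W from state i.
Boundary: h_W = 0.
First-step equations for the other states:
  h_X = 1 + 1/20*h_X + 3/10*h_Y + 1/4*h_Z + 2/5*h_W
  h_Y = 1 + 1/5*h_X + 1/20*h_Y + 11/20*h_Z + 1/5*h_W
  h_Z = 1 + 3/10*h_X + 3/20*h_Y + 2/5*h_Z + 3/20*h_W

Substituting h_W = 0 and rearranging gives the linear system (I - Q) h = 1:
  [19/20, -3/10, -1/4] . (h_X, h_Y, h_Z) = 1
  [-1/5, 19/20, -11/20] . (h_X, h_Y, h_Z) = 1
  [-3/10, -3/20, 3/5] . (h_X, h_Y, h_Z) = 1

Solving yields:
  h_X = 8860/2391
  h_Y = 10820/2391
  h_Z = 11120/2391

Starting state is X, so the expected hitting time is h_X = 8860/2391.

Answer: 8860/2391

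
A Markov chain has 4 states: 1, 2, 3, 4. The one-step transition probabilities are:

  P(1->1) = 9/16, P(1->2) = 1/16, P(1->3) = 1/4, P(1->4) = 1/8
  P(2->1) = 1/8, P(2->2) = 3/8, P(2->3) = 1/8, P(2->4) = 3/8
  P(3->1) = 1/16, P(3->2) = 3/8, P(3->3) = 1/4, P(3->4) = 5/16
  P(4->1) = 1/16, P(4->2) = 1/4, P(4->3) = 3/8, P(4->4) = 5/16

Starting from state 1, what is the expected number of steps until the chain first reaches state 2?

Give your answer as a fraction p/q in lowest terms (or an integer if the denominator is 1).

Answer: 1616/307

Derivation:
Let h_i = expected steps to first reach 2 from state i.
Boundary: h_2 = 0.
First-step equations for the other states:
  h_1 = 1 + 9/16*h_1 + 1/16*h_2 + 1/4*h_3 + 1/8*h_4
  h_3 = 1 + 1/16*h_1 + 3/8*h_2 + 1/4*h_3 + 5/16*h_4
  h_4 = 1 + 1/16*h_1 + 1/4*h_2 + 3/8*h_3 + 5/16*h_4

Substituting h_2 = 0 and rearranging gives the linear system (I - Q) h = 1:
  [7/16, -1/4, -1/8] . (h_1, h_3, h_4) = 1
  [-1/16, 3/4, -5/16] . (h_1, h_3, h_4) = 1
  [-1/16, -3/8, 11/16] . (h_1, h_3, h_4) = 1

Solving yields:
  h_1 = 1616/307
  h_3 = 1024/307
  h_4 = 1152/307

Starting state is 1, so the expected hitting time is h_1 = 1616/307.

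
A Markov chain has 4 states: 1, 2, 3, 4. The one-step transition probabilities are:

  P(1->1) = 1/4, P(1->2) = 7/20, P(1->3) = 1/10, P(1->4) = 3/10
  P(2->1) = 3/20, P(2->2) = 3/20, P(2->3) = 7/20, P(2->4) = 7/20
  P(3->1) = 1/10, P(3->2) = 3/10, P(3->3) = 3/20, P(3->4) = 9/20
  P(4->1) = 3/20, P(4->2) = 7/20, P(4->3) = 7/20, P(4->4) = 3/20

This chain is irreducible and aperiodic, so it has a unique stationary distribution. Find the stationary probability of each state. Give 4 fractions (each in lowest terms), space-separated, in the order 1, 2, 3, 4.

The stationary distribution satisfies pi = pi * P, i.e.:
  pi_1 = 1/4*pi_1 + 3/20*pi_2 + 1/10*pi_3 + 3/20*pi_4
  pi_2 = 7/20*pi_1 + 3/20*pi_2 + 3/10*pi_3 + 7/20*pi_4
  pi_3 = 1/10*pi_1 + 7/20*pi_2 + 3/20*pi_3 + 7/20*pi_4
  pi_4 = 3/10*pi_1 + 7/20*pi_2 + 9/20*pi_3 + 3/20*pi_4
with normalization: pi_1 + pi_2 + pi_3 + pi_4 = 1.

Using the first 3 balance equations plus normalization, the linear system A*pi = b is:
  [-3/4, 3/20, 1/10, 3/20] . pi = 0
  [7/20, -17/20, 3/10, 7/20] . pi = 0
  [1/10, 7/20, -17/20, 7/20] . pi = 0
  [1, 1, 1, 1] . pi = 1

Solving yields:
  pi_1 = 65/427
  pi_2 = 1439/5124
  pi_3 = 111/427
  pi_4 = 1573/5124

Verification (pi * P):
  65/427*1/4 + 1439/5124*3/20 + 111/427*1/10 + 1573/5124*3/20 = 65/427 = pi_1  (ok)
  65/427*7/20 + 1439/5124*3/20 + 111/427*3/10 + 1573/5124*7/20 = 1439/5124 = pi_2  (ok)
  65/427*1/10 + 1439/5124*7/20 + 111/427*3/20 + 1573/5124*7/20 = 111/427 = pi_3  (ok)
  65/427*3/10 + 1439/5124*7/20 + 111/427*9/20 + 1573/5124*3/20 = 1573/5124 = pi_4  (ok)

Answer: 65/427 1439/5124 111/427 1573/5124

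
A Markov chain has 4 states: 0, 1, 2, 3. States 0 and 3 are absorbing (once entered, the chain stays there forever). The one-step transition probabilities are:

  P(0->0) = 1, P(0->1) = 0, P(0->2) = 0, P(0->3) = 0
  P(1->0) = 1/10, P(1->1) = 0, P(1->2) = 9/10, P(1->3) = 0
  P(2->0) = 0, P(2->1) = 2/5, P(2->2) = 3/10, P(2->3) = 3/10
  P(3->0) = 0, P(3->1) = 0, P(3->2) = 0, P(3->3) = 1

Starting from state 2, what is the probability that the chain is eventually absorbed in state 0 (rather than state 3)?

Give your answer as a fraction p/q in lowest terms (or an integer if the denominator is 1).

Answer: 2/17

Derivation:
Let a_i = P(absorbed in 0 | start in state i).
Boundary conditions: a_0 = 1, a_3 = 0.
For each transient state i, a_i = sum_j P(i->j) * a_j:
  a_1 = 1/10*a_0 + 0*a_1 + 9/10*a_2 + 0*a_3
  a_2 = 0*a_0 + 2/5*a_1 + 3/10*a_2 + 3/10*a_3

Substituting a_0 = 1 and a_3 = 0, rearrange to (I - Q) a = r where r[i] = P(i -> 0):
  [1, -9/10] . (a_1, a_2) = 1/10
  [-2/5, 7/10] . (a_1, a_2) = 0

Solving yields:
  a_1 = 7/34
  a_2 = 2/17

Starting state is 2, so the absorption probability is a_2 = 2/17.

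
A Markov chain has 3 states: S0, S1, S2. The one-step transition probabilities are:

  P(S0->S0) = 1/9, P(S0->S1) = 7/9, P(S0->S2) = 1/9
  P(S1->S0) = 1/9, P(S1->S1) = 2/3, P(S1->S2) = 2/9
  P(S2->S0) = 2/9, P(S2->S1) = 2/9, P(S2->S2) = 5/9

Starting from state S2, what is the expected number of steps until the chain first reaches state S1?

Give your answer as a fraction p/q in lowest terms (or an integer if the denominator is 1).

Answer: 3

Derivation:
Let h_i = expected steps to first reach S1 from state i.
Boundary: h_S1 = 0.
First-step equations for the other states:
  h_S0 = 1 + 1/9*h_S0 + 7/9*h_S1 + 1/9*h_S2
  h_S2 = 1 + 2/9*h_S0 + 2/9*h_S1 + 5/9*h_S2

Substituting h_S1 = 0 and rearranging gives the linear system (I - Q) h = 1:
  [8/9, -1/9] . (h_S0, h_S2) = 1
  [-2/9, 4/9] . (h_S0, h_S2) = 1

Solving yields:
  h_S0 = 3/2
  h_S2 = 3

Starting state is S2, so the expected hitting time is h_S2 = 3.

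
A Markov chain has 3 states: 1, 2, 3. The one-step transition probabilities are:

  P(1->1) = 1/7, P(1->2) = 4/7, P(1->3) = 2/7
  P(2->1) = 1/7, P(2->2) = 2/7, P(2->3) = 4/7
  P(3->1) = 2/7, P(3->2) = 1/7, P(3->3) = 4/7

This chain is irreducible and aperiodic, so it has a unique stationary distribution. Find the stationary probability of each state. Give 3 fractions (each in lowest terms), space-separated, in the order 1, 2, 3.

The stationary distribution satisfies pi = pi * P, i.e.:
  pi_1 = 1/7*pi_1 + 1/7*pi_2 + 2/7*pi_3
  pi_2 = 4/7*pi_1 + 2/7*pi_2 + 1/7*pi_3
  pi_3 = 2/7*pi_1 + 4/7*pi_2 + 4/7*pi_3
with normalization: pi_1 + pi_2 + pi_3 = 1.

Using the first 2 balance equations plus normalization, the linear system A*pi = b is:
  [-6/7, 1/7, 2/7] . pi = 0
  [4/7, -5/7, 1/7] . pi = 0
  [1, 1, 1] . pi = 1

Solving yields:
  pi_1 = 11/51
  pi_2 = 14/51
  pi_3 = 26/51

Verification (pi * P):
  11/51*1/7 + 14/51*1/7 + 26/51*2/7 = 11/51 = pi_1  (ok)
  11/51*4/7 + 14/51*2/7 + 26/51*1/7 = 14/51 = pi_2  (ok)
  11/51*2/7 + 14/51*4/7 + 26/51*4/7 = 26/51 = pi_3  (ok)

Answer: 11/51 14/51 26/51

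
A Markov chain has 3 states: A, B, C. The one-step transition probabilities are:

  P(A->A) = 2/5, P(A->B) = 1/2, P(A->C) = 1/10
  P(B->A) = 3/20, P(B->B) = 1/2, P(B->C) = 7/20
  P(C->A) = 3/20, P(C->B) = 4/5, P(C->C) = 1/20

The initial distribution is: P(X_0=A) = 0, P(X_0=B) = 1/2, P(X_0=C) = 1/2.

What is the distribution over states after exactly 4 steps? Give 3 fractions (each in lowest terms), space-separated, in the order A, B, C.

Propagating the distribution step by step (d_{t+1} = d_t * P):
d_0 = (A=0, B=1/2, C=1/2)
  d_1[A] = 0*2/5 + 1/2*3/20 + 1/2*3/20 = 3/20
  d_1[B] = 0*1/2 + 1/2*1/2 + 1/2*4/5 = 13/20
  d_1[C] = 0*1/10 + 1/2*7/20 + 1/2*1/20 = 1/5
d_1 = (A=3/20, B=13/20, C=1/5)
  d_2[A] = 3/20*2/5 + 13/20*3/20 + 1/5*3/20 = 3/16
  d_2[B] = 3/20*1/2 + 13/20*1/2 + 1/5*4/5 = 14/25
  d_2[C] = 3/20*1/10 + 13/20*7/20 + 1/5*1/20 = 101/400
d_2 = (A=3/16, B=14/25, C=101/400)
  d_3[A] = 3/16*2/5 + 14/25*3/20 + 101/400*3/20 = 63/320
  d_3[B] = 3/16*1/2 + 14/25*1/2 + 101/400*4/5 = 2303/4000
  d_3[C] = 3/16*1/10 + 14/25*7/20 + 101/400*1/20 = 1819/8000
d_3 = (A=63/320, B=2303/4000, C=1819/8000)
  d_4[A] = 63/320*2/5 + 2303/4000*3/20 + 1819/8000*3/20 = 51/256
  d_4[B] = 63/320*1/2 + 2303/4000*1/2 + 1819/8000*4/5 = 45457/80000
  d_4[C] = 63/320*1/10 + 2303/4000*7/20 + 1819/8000*1/20 = 37211/160000
d_4 = (A=51/256, B=45457/80000, C=37211/160000)

Answer: 51/256 45457/80000 37211/160000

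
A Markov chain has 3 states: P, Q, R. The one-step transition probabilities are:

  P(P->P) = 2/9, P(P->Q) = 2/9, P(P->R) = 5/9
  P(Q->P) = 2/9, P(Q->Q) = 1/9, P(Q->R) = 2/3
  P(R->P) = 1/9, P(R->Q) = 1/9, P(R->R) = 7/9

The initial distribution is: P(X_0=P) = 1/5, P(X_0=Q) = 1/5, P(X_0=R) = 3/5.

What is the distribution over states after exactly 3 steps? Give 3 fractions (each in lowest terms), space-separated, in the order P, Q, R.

Propagating the distribution step by step (d_{t+1} = d_t * P):
d_0 = (P=1/5, Q=1/5, R=3/5)
  d_1[P] = 1/5*2/9 + 1/5*2/9 + 3/5*1/9 = 7/45
  d_1[Q] = 1/5*2/9 + 1/5*1/9 + 3/5*1/9 = 2/15
  d_1[R] = 1/5*5/9 + 1/5*2/3 + 3/5*7/9 = 32/45
d_1 = (P=7/45, Q=2/15, R=32/45)
  d_2[P] = 7/45*2/9 + 2/15*2/9 + 32/45*1/9 = 58/405
  d_2[Q] = 7/45*2/9 + 2/15*1/9 + 32/45*1/9 = 52/405
  d_2[R] = 7/45*5/9 + 2/15*2/3 + 32/45*7/9 = 59/81
d_2 = (P=58/405, Q=52/405, R=59/81)
  d_3[P] = 58/405*2/9 + 52/405*2/9 + 59/81*1/9 = 103/729
  d_3[Q] = 58/405*2/9 + 52/405*1/9 + 59/81*1/9 = 463/3645
  d_3[R] = 58/405*5/9 + 52/405*2/3 + 59/81*7/9 = 889/1215
d_3 = (P=103/729, Q=463/3645, R=889/1215)

Answer: 103/729 463/3645 889/1215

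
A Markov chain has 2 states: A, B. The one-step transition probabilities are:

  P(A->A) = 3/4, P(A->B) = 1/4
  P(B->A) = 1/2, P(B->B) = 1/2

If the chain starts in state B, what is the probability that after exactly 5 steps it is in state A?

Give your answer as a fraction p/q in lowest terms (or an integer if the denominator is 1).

Answer: 341/512

Derivation:
Computing P^5 by repeated multiplication:
P^1 =
  A: [3/4, 1/4]
  B: [1/2, 1/2]
P^2 =
  A: [11/16, 5/16]
  B: [5/8, 3/8]
P^3 =
  A: [43/64, 21/64]
  B: [21/32, 11/32]
P^4 =
  A: [171/256, 85/256]
  B: [85/128, 43/128]
P^5 =
  A: [683/1024, 341/1024]
  B: [341/512, 171/512]

(P^5)[B -> A] = 341/512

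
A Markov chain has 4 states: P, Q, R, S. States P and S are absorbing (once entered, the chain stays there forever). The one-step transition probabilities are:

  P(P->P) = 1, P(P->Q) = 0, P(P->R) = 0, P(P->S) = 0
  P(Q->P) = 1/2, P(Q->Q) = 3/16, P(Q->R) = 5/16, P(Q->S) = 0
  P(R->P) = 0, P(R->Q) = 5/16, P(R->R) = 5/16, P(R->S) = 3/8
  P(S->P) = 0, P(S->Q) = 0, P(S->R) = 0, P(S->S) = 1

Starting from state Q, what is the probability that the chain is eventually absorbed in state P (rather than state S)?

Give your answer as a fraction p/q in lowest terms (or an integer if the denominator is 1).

Let a_i = P(absorbed in P | start in state i).
Boundary conditions: a_P = 1, a_S = 0.
For each transient state i, a_i = sum_j P(i->j) * a_j:
  a_Q = 1/2*a_P + 3/16*a_Q + 5/16*a_R + 0*a_S
  a_R = 0*a_P + 5/16*a_Q + 5/16*a_R + 3/8*a_S

Substituting a_P = 1 and a_S = 0, rearrange to (I - Q) a = r where r[i] = P(i -> P):
  [13/16, -5/16] . (a_Q, a_R) = 1/2
  [-5/16, 11/16] . (a_Q, a_R) = 0

Solving yields:
  a_Q = 44/59
  a_R = 20/59

Starting state is Q, so the absorption probability is a_Q = 44/59.

Answer: 44/59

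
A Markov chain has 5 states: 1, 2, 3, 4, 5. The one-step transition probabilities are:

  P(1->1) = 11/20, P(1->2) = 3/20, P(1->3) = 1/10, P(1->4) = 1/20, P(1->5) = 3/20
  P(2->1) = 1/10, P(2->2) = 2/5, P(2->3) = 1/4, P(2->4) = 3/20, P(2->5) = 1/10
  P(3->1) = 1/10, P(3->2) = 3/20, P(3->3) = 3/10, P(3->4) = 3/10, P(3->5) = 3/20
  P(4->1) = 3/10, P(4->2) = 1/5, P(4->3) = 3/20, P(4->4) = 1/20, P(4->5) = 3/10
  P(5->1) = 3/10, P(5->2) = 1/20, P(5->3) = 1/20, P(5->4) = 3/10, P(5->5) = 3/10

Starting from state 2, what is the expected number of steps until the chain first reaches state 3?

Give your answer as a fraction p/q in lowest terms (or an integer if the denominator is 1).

Answer: 2375/373

Derivation:
Let h_i = expected steps to first reach 3 from state i.
Boundary: h_3 = 0.
First-step equations for the other states:
  h_1 = 1 + 11/20*h_1 + 3/20*h_2 + 1/10*h_3 + 1/20*h_4 + 3/20*h_5
  h_2 = 1 + 1/10*h_1 + 2/5*h_2 + 1/4*h_3 + 3/20*h_4 + 1/10*h_5
  h_4 = 1 + 3/10*h_1 + 1/5*h_2 + 3/20*h_3 + 1/20*h_4 + 3/10*h_5
  h_5 = 1 + 3/10*h_1 + 1/20*h_2 + 1/20*h_3 + 3/10*h_4 + 3/10*h_5

Substituting h_3 = 0 and rearranging gives the linear system (I - Q) h = 1:
  [9/20, -3/20, -1/20, -3/20] . (h_1, h_2, h_4, h_5) = 1
  [-1/10, 3/5, -3/20, -1/10] . (h_1, h_2, h_4, h_5) = 1
  [-3/10, -1/5, 19/20, -3/10] . (h_1, h_2, h_4, h_5) = 1
  [-3/10, -1/20, -3/10, 7/10] . (h_1, h_2, h_4, h_5) = 1

Solving yields:
  h_1 = 12045/1492
  h_2 = 2375/373
  h_4 = 2860/373
  h_5 = 12875/1492

Starting state is 2, so the expected hitting time is h_2 = 2375/373.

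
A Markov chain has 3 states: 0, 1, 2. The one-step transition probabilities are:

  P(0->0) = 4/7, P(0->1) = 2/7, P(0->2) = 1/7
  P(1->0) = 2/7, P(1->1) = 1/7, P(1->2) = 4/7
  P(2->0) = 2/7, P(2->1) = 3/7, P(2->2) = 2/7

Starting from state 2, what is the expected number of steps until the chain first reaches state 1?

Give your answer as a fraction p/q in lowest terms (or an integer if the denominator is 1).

Let h_i = expected steps to first reach 1 from state i.
Boundary: h_1 = 0.
First-step equations for the other states:
  h_0 = 1 + 4/7*h_0 + 2/7*h_1 + 1/7*h_2
  h_2 = 1 + 2/7*h_0 + 3/7*h_1 + 2/7*h_2

Substituting h_1 = 0 and rearranging gives the linear system (I - Q) h = 1:
  [3/7, -1/7] . (h_0, h_2) = 1
  [-2/7, 5/7] . (h_0, h_2) = 1

Solving yields:
  h_0 = 42/13
  h_2 = 35/13

Starting state is 2, so the expected hitting time is h_2 = 35/13.

Answer: 35/13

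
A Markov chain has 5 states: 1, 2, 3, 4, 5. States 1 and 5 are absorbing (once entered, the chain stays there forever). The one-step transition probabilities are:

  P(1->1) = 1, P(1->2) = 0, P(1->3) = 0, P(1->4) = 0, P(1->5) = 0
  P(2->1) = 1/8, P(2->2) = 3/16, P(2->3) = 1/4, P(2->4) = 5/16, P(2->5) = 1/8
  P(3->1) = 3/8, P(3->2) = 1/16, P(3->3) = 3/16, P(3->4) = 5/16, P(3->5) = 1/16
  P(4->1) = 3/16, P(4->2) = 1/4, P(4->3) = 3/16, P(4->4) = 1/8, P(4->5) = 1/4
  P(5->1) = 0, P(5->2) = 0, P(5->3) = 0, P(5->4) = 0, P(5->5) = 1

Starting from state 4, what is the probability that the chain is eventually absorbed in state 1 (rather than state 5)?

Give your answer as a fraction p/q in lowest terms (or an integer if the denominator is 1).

Let a_i = P(absorbed in 1 | start in state i).
Boundary conditions: a_1 = 1, a_5 = 0.
For each transient state i, a_i = sum_j P(i->j) * a_j:
  a_2 = 1/8*a_1 + 3/16*a_2 + 1/4*a_3 + 5/16*a_4 + 1/8*a_5
  a_3 = 3/8*a_1 + 1/16*a_2 + 3/16*a_3 + 5/16*a_4 + 1/16*a_5
  a_4 = 3/16*a_1 + 1/4*a_2 + 3/16*a_3 + 1/8*a_4 + 1/4*a_5

Substituting a_1 = 1 and a_5 = 0, rearrange to (I - Q) a = r where r[i] = P(i -> 1):
  [13/16, -1/4, -5/16] . (a_2, a_3, a_4) = 1/8
  [-1/16, 13/16, -5/16] . (a_2, a_3, a_4) = 3/8
  [-1/4, -3/16, 7/8] . (a_2, a_3, a_4) = 3/16

Solving yields:
  a_2 = 203/352
  a_3 = 125/176
  a_4 = 17/32

Starting state is 4, so the absorption probability is a_4 = 17/32.

Answer: 17/32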